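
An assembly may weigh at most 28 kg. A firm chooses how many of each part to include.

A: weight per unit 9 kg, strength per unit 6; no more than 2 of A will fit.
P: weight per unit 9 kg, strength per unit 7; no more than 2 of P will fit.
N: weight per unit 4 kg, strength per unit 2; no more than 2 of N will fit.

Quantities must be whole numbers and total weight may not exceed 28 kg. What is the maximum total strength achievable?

Take 1×A and 2×P: weight 27 ≤ 28, strength 1·6 + 2·7 = 20.
P has the best ratio (7/9) and is taken to its limit of 2; remaining capacity is filled optimally with the others.

20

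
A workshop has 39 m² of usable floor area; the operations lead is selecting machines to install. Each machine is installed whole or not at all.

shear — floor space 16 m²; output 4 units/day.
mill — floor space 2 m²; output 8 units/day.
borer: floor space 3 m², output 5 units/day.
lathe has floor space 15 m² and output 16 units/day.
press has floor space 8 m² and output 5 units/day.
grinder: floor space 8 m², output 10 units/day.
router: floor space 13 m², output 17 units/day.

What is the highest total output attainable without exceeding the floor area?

mill + borer + lathe + router: floor space 2 + 3 + 15 + 13 = 33 ≤ 39, output 8 + 5 + 16 + 17 = 46.
mill + lathe + grinder + router: floor space 2 + 15 + 8 + 13 = 38 ≤ 39, output 8 + 16 + 10 + 17 = 51.
borer + lathe + grinder + router: floor space 3 + 15 + 8 + 13 = 39 ≤ 39, output 5 + 16 + 10 + 17 = 48.
Best is mill, lathe, grinder, and router with total output 51.

51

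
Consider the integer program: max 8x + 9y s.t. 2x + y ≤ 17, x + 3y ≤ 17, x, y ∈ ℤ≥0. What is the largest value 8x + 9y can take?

The continuous relaxation peaks at (6.8, 3.4) with value 85.00; rounding to a feasible lattice point costs some objective.
(x,y)=(7,3): 2·7+1·3=17≤17, 1·7+3·3=16≤17, objective 83.
(x,y)=(5,4): 2·5+1·4=14≤17, 1·5+3·4=17≤17, objective 76.
Maximum is 83 at (x,y)=(7,3).

83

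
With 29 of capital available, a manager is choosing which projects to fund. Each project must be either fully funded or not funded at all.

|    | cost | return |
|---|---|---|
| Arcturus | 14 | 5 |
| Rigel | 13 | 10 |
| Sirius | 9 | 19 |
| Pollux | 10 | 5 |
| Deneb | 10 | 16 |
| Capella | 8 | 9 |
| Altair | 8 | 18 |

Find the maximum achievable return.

This is a 0-1 knapsack instance.
Allowing fractional choices, the relaxed optimum would be about 55.2, but projects are indivisible.
Sirius + Capella + Altair: cost 9 + 8 + 8 = 25 ≤ 29, return 19 + 9 + 18 = 46.
Sirius + Deneb + Altair: cost 9 + 10 + 8 = 27 ≤ 29, return 19 + 16 + 18 = 53.
Sirius + Deneb + Capella: cost 9 + 10 + 8 = 27 ≤ 29, return 19 + 16 + 9 = 44.
Best is Sirius, Deneb, and Altair with total return 53.

53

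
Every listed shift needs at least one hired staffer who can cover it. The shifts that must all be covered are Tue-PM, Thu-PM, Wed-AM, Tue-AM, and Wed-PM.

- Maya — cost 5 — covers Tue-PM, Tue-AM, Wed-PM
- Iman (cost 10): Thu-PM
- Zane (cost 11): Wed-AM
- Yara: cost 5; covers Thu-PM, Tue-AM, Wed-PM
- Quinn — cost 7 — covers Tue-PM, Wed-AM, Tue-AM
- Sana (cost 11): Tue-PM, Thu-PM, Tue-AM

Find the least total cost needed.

Choose Yara and Quinn: together they cover Tue-PM, Thu-PM, Wed-AM, Tue-AM, Wed-PM — every shift.
Total cost: 5 + 7 = 12.

12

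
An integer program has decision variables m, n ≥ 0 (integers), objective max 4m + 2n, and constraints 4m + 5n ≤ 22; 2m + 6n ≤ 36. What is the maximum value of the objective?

20

(m,n)=(5,0) is feasible, giving 20.
(m,n)=(4,1) is feasible, giving 18.
(m,n)=(4,0) is feasible, giving 16.
Maximum is 20 at (m,n)=(5,0).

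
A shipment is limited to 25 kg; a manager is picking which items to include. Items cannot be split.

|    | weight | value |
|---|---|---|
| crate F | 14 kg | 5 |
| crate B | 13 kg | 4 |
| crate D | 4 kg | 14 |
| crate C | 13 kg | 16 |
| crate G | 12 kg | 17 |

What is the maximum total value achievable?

33

Take crate C and crate G: weight 13 + 12 = 25 ≤ 25, value 16 + 17 = 33.
No other feasible combination does better.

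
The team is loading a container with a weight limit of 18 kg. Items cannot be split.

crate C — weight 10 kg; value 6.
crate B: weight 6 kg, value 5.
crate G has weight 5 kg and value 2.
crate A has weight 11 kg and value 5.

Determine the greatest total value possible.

crate C + crate B: weight 10 + 6 = 16 ≤ 18, value 6 + 5 = 11.
crate B + crate A: weight 6 + 11 = 17 ≤ 18, value 5 + 5 = 10.
crate C + crate G: weight 10 + 5 = 15 ≤ 18, value 6 + 2 = 8.
Best is crate C and crate B with total value 11.

11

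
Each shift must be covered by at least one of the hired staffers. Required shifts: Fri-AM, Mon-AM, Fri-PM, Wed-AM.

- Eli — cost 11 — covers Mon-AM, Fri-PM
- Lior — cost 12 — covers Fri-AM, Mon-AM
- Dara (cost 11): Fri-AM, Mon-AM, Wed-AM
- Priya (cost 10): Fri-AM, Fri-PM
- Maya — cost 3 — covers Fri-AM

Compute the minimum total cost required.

This is an integer covering problem.
The greedy cost-per-new-shift heuristic would pick Maya, Eli, and Dara for 25, but a cheaper cover exists.
Choose Dara and Priya: together they cover Fri-AM, Mon-AM, Fri-PM, Wed-AM — every shift.
Total cost: 11 + 10 = 21.
No cover costs less than 21.

21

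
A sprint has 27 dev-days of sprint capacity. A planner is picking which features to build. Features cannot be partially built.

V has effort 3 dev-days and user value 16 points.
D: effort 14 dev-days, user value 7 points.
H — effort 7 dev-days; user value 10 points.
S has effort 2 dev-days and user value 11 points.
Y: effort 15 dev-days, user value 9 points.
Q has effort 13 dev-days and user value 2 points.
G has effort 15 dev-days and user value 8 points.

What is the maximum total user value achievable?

V + H + S + Y: effort 3 + 7 + 2 + 15 = 27 ≤ 27, user value 16 + 10 + 11 + 9 = 46.
V + H + S + G: effort 3 + 7 + 2 + 15 = 27 ≤ 27, user value 16 + 10 + 11 + 8 = 45.
V + D + H + S: effort 3 + 14 + 7 + 2 = 26 ≤ 27, user value 16 + 7 + 10 + 11 = 44.
Best is V, H, S, and Y with total user value 46.

46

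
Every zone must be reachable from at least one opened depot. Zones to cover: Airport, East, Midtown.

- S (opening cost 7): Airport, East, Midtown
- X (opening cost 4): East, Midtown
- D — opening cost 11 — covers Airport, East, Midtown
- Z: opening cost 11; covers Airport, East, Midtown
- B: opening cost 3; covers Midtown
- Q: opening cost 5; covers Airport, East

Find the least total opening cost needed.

7

The greedy cost-per-new-zone heuristic would pick X and Q for 9, but a cheaper cover exists.
S alone covers Airport, East, Midtown — every zone.
Total opening cost: 7.
No cover costs less than 7.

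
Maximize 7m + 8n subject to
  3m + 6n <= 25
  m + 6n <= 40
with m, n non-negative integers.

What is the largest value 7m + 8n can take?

56

(m,n)=(8,0): 3·8+6·0=24≤25, 1·8+6·0=8≤40, objective 56.
(m,n)=(7,0): 3·7+6·0=21≤25, 1·7+6·0=7≤40, objective 49.
No feasible integer point exceeds 56.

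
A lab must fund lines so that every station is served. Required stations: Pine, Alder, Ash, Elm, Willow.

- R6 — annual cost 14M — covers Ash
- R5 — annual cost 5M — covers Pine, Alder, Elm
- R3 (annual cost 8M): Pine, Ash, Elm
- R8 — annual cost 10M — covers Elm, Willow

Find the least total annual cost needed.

This is an integer covering problem.
Choose R5, R3, and R8: together they cover Pine, Alder, Ash, Elm, Willow — every station.
Total annual cost: 5 + 8 + 10 = 23.

23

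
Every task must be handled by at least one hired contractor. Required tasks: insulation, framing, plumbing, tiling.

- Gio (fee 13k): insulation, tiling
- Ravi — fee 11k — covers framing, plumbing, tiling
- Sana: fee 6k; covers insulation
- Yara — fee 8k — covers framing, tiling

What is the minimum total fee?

Choose Ravi and Sana: together they cover insulation, framing, plumbing, tiling — every task.
Total fee: 11 + 6 = 17.

17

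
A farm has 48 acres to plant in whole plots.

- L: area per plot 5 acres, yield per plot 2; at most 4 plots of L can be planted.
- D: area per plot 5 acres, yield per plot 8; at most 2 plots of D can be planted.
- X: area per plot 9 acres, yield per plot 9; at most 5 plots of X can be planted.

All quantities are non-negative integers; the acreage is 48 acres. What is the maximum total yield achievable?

2×D and 4×X: area 46 ≤ 48, yield 2·8 + 4·9 = 52.
2×L, 2×D, and 3×X: area 47 ≤ 48, yield 2·2 + 2·8 + 3·9 = 47.
Best is 52.

52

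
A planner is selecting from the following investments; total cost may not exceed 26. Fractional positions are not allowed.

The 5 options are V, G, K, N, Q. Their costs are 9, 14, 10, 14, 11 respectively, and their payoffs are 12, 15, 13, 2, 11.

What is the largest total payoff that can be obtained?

Treat it as a binary knapsack problem.
Allowing fractional choices, the relaxed optimum would be about 32.5, but investments are indivisible.
V + G: cost 9 + 14 = 23 ≤ 26, payoff 12 + 15 = 27.
G + K: cost 14 + 10 = 24 ≤ 26, payoff 15 + 13 = 28.
G + Q: cost 14 + 11 = 25 ≤ 26, payoff 15 + 11 = 26.
Best is G and K with total payoff 28.

28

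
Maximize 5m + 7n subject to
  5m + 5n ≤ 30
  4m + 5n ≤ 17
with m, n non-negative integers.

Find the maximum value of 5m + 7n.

22

The continuous relaxation peaks at (0, 3.4) with value 23.80; rounding to a feasible lattice point costs some objective.
(m,n)=(3,1): 5·3+5·1=20≤30, 4·3+5·1=17≤17, objective 22.
(m,n)=(0,3): 5·0+5·3=15≤30, 4·0+5·3=15≤17, objective 21.
(m,n)=(4,0): 5·4+5·0=20≤30, 4·4+5·0=16≤17, objective 20.
Maximum is 22 at (m,n)=(3,1).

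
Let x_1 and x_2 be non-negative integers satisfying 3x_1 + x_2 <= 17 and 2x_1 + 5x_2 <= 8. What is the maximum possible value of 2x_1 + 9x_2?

11

The continuous relaxation peaks at (0, 1.6) with value 14.40; rounding to a feasible lattice point costs some objective.
(x_1,x_2)=(1,1): 3·1+1·1=4≤17, 2·1+5·1=7≤8, objective 11.
(x_1,x_2)=(0,1): 3·0+1·1=1≤17, 2·0+5·1=5≤8, objective 9.
(x_1,x_2)=(2,0): 3·2+1·0=6≤17, 2·2+5·0=4≤8, objective 4.
(x_1,x_2)=(1,0): 3·1+1·0=3≤17, 2·1+5·0=2≤8, objective 2.
No feasible integer point exceeds 11.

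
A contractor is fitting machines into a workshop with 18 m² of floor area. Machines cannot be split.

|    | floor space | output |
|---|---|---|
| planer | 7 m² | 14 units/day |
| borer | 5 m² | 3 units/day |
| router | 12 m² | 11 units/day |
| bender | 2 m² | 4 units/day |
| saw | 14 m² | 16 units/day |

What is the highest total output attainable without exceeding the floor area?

21

Allowing fractional choices, the relaxed optimum would be about 28.3, but machines are indivisible.
planer + bender: floor space 7 + 2 = 9 ≤ 18, output 14 + 4 = 18.
planer + borer + bender: floor space 7 + 5 + 2 = 14 ≤ 18, output 14 + 3 + 4 = 21.
bender + saw: floor space 2 + 14 = 16 ≤ 18, output 4 + 16 = 20.
Best is planer, borer, and bender with total output 21.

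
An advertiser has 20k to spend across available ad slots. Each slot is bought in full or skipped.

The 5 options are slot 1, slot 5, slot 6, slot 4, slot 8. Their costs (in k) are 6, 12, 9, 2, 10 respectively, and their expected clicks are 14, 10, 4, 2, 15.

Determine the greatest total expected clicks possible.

Allowing fractional choices, the relaxed optimum would be about 32.7, but ad slots are indivisible.
slot 1 + slot 4 + slot 8: cost 6 + 2 + 10 = 18 ≤ 20, expected clicks 14 + 2 + 15 = 31.
slot 1 + slot 8: cost 6 + 10 = 16 ≤ 20, expected clicks 14 + 15 = 29.
Best is slot 1, slot 4, and slot 8 with total expected clicks 31.

31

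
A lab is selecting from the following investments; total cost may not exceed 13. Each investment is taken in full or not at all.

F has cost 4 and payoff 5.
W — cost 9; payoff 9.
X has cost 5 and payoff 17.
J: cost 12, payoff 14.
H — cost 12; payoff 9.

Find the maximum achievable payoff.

22

This is an integer program with binary decision variables.
Allowing fractional choices, the relaxed optimum would be about 26.7, but investments are indivisible.
X: cost 5 ≤ 13, payoff 17.
J: cost 12 ≤ 13, payoff 14.
F + X: cost 4 + 5 = 9 ≤ 13, payoff 5 + 17 = 22.
Best is F and X with total payoff 22.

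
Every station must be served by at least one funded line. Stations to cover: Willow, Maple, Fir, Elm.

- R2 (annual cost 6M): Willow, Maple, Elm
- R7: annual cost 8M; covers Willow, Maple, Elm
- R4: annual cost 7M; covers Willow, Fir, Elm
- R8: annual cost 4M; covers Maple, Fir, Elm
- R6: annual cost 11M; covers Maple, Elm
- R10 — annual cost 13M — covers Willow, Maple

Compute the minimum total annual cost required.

10

Choose R2 and R8: together they cover Willow, Maple, Fir, Elm — every station.
Total annual cost: 6 + 4 = 10.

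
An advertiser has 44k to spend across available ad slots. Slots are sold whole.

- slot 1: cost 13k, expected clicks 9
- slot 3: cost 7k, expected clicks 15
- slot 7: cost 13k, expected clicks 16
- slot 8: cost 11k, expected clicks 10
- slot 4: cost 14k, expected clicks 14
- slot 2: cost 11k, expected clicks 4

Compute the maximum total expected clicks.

slot 3 + slot 7 + slot 4: cost 7 + 13 + 14 = 34 ≤ 44, expected clicks 15 + 16 + 14 = 45.
slot 1 + slot 3 + slot 7 + slot 8: cost 13 + 7 + 13 + 11 = 44 ≤ 44, expected clicks 9 + 15 + 16 + 10 = 50.
Best is slot 1, slot 3, slot 7, and slot 8 with total expected clicks 50.

50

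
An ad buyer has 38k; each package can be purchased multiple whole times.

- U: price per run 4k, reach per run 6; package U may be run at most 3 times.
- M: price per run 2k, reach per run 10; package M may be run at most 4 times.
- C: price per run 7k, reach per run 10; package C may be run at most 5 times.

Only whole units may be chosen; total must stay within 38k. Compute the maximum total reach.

Take 2×U, 4×M, and 3×C: price 37 ≤ 38, reach 2·6 + 4·10 + 3·10 = 82.
M has the best ratio (10/2) and is taken to its limit of 4; remaining capacity is filled optimally with the others.

82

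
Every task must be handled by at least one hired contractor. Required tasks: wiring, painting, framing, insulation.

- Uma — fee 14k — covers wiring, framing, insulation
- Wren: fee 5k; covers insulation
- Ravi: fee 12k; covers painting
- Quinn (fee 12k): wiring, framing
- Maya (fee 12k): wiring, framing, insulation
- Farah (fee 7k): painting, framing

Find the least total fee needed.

19

The greedy cost-per-new-task heuristic would pick Farah, Wren, and Quinn for 24, but a cheaper cover exists.
Choose Maya and Farah: together they cover wiring, painting, framing, insulation — every task.
Total fee: 12 + 7 = 19.
No cover costs less than 19.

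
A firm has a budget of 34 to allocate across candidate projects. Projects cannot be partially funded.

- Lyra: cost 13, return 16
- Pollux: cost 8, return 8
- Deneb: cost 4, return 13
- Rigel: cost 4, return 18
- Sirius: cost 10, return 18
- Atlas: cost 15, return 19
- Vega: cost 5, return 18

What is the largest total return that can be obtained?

This is an integer program with binary decision variables.
Allowing fractional choices, the relaxed optimum would be about 80.9, but projects are indivisible.
Pollux + Deneb + Rigel + Sirius + Vega: cost 8 + 4 + 4 + 10 + 5 = 31 ≤ 34, return 8 + 13 + 18 + 18 + 18 = 75.
Lyra + Pollux + Deneb + Rigel + Vega: cost 13 + 8 + 4 + 4 + 5 = 34 ≤ 34, return 16 + 8 + 13 + 18 + 18 = 73.
Rigel + Sirius + Atlas + Vega: cost 4 + 10 + 15 + 5 = 34 ≤ 34, return 18 + 18 + 19 + 18 = 73.
Best is Pollux, Deneb, Rigel, Sirius, and Vega with total return 75.

75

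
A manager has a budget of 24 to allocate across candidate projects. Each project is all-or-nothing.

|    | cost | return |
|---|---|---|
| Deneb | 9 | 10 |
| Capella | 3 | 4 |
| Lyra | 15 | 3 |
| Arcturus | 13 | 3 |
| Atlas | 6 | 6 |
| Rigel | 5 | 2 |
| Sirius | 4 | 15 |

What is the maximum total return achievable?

35

This is a 0-1 knapsack instance.
Deneb + Atlas + Sirius: cost 9 + 6 + 4 = 19 ≤ 24, return 10 + 6 + 15 = 31.
Deneb + Capella + Atlas + Sirius: cost 9 + 3 + 6 + 4 = 22 ≤ 24, return 10 + 4 + 6 + 15 = 35.
Deneb + Atlas + Rigel + Sirius: cost 9 + 6 + 5 + 4 = 24 ≤ 24, return 10 + 6 + 2 + 15 = 33.
Best is Deneb, Capella, Atlas, and Sirius with total return 35.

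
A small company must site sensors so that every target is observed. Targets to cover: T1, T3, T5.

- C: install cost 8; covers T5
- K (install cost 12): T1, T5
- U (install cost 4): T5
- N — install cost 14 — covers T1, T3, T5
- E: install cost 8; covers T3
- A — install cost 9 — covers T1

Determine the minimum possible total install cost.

14

N alone covers T1, T3, T5 — every target.
Total install cost: 14.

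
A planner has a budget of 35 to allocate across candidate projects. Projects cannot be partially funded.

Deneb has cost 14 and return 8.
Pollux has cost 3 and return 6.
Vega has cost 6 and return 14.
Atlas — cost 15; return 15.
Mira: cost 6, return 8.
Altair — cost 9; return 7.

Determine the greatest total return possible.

43

Pollux + Vega + Atlas + Altair: cost 3 + 6 + 15 + 9 = 33 ≤ 35, return 6 + 14 + 15 + 7 = 42.
Pollux + Vega + Atlas + Mira: cost 3 + 6 + 15 + 6 = 30 ≤ 35, return 6 + 14 + 15 + 8 = 43.
Best is Pollux, Vega, Atlas, and Mira with total return 43.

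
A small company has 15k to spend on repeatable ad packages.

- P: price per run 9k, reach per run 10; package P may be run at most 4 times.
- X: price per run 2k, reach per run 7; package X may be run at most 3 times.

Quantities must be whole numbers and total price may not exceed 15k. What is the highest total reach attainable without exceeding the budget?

1×P and 2×X: price 13 ≤ 15, reach 1·10 + 2·7 = 24.
1×P and 3×X: price 15 ≤ 15, reach 1·10 + 3·7 = 31.
Best is 31.

31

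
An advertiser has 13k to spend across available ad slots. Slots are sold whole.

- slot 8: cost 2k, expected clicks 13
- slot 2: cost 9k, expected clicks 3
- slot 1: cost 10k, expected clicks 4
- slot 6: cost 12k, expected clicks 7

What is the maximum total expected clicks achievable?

slot 8 + slot 1: cost 2 + 10 = 12 ≤ 13, expected clicks 13 + 4 = 17.
slot 8: cost 2 ≤ 13, expected clicks 13.
slot 8 + slot 2: cost 2 + 9 = 11 ≤ 13, expected clicks 13 + 3 = 16.
Best is slot 8 and slot 1 with total expected clicks 17.

17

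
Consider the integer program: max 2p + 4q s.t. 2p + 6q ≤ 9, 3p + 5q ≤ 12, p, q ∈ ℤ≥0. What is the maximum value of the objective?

8

Relaxing integrality, the LP optimum is 8.25 at (p,q) = (3.38, 0.375), which is not an integer point.
(p,q)=(4,0): 2·4+6·0=8≤9, 3·4+5·0=12≤12, objective 8.
(p,q)=(3,0): 2·3+6·0=6≤9, 3·3+5·0=9≤12, objective 6.
(p,q)=(2,0): 2·2+6·0=4≤9, 3·2+5·0=6≤12, objective 4.
Maximum is 8 at (p,q)=(4,0).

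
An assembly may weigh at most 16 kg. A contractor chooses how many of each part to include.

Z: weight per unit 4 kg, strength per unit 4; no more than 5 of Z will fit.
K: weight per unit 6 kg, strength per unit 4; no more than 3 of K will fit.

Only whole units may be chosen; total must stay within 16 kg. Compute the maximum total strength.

16

This is a bounded integer knapsack.
Z has the best ratio (4/4); taking only Z gives at most 4×4 = 16 (stopped by the weight limit).
Optimal: 4×Z: weight 16 ≤ 16, strength 4·4 = 16.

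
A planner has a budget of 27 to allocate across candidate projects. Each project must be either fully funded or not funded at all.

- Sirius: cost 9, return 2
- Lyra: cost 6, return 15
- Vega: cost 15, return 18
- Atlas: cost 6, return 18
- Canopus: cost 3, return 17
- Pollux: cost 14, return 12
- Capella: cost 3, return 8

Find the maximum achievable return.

Take Vega, Atlas, Canopus, and Capella: cost 15 + 6 + 3 + 3 = 27 ≤ 27, return 18 + 18 + 17 + 8 = 61.
No other feasible combination does better.

61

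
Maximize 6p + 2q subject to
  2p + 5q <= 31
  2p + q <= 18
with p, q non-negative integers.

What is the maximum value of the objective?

54

(p,q)=(9,0): 2·9+5·0=18≤31, 2·9+1·0=18≤18, objective 54.
(p,q)=(8,1): 2·8+5·1=21≤31, 2·8+1·1=17≤18, objective 50.
The best lattice point is (9,0), giving 54.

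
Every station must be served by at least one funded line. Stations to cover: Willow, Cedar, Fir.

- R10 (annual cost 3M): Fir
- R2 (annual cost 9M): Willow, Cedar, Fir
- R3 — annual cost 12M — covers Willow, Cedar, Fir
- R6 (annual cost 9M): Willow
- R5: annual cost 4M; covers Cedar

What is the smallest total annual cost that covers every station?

9

The greedy cost-per-new-station heuristic would pick R10, R5, and R2 for 16, but a cheaper cover exists.
R2 alone covers Willow, Cedar, Fir — every station.
Total annual cost: 9.
No cover costs less than 9.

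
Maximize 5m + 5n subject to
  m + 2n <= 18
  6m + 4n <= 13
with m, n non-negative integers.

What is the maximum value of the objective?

The continuous relaxation peaks at (0, 3.25) with value 16.25; rounding to a feasible lattice point costs some objective.
(m,n)=(0,3): 1·0+2·3=6≤18, 6·0+4·3=12≤13, objective 15.
(m,n)=(0,2): 1·0+2·2=4≤18, 6·0+4·2=8≤13, objective 10.
Maximum is 15 at (m,n)=(0,3).

15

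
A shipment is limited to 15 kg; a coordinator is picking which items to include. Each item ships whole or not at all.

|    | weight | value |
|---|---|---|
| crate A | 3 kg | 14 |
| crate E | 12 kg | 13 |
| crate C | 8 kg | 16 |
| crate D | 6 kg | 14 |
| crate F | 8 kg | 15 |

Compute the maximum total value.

Treat it as a binary knapsack problem.
crate C + crate D: weight 8 + 6 = 14 ≤ 15, value 16 + 14 = 30.
crate A + crate C: weight 3 + 8 = 11 ≤ 15, value 14 + 16 = 30.
The maximum value is 30; one optimal choice is crate A and crate C.

30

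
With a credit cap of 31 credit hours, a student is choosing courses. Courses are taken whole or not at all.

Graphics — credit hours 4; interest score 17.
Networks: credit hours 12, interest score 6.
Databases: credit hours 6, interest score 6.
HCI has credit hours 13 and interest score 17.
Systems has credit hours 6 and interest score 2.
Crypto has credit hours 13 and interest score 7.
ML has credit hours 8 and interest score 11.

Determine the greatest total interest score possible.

51

This is an integer program with binary decision variables.
Graphics + HCI + Systems + ML: credit hours 4 + 13 + 6 + 8 = 31 ≤ 31, interest score 17 + 17 + 2 + 11 = 47.
Graphics + HCI + ML: credit hours 4 + 13 + 8 = 25 ≤ 31, interest score 17 + 17 + 11 = 45.
Graphics + Databases + HCI + ML: credit hours 4 + 6 + 13 + 8 = 31 ≤ 31, interest score 17 + 6 + 17 + 11 = 51.
Best is Graphics, Databases, HCI, and ML with total interest score 51.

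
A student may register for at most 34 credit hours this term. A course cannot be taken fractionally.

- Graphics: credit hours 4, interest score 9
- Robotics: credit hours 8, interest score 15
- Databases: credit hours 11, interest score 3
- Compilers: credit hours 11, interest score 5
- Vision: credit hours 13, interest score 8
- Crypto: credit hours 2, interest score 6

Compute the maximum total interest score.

Graphics + Robotics + Compilers + Crypto: credit hours 4 + 8 + 11 + 2 = 25 ≤ 34, interest score 9 + 15 + 5 + 6 = 35.
Graphics + Robotics + Vision + Crypto: credit hours 4 + 8 + 13 + 2 = 27 ≤ 34, interest score 9 + 15 + 8 + 6 = 38.
Best is Graphics, Robotics, Vision, and Crypto with total interest score 38.

38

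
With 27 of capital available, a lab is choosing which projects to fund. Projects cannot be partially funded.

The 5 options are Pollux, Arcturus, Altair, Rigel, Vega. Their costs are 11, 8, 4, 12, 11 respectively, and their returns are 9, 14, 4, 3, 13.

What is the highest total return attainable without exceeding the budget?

31

Take Arcturus, Altair, and Vega: cost 8 + 4 + 11 = 23 ≤ 27, return 14 + 4 + 13 = 31.
No other feasible combination does better.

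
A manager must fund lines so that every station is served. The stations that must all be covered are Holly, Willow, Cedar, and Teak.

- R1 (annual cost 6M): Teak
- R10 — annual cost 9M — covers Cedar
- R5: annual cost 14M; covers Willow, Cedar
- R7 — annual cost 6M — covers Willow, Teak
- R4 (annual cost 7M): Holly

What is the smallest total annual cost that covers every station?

Choose R10, R7, and R4: together they cover Holly, Willow, Cedar, Teak — every station.
Total annual cost: 9 + 6 + 7 = 22.
No cover costs less than 22.

22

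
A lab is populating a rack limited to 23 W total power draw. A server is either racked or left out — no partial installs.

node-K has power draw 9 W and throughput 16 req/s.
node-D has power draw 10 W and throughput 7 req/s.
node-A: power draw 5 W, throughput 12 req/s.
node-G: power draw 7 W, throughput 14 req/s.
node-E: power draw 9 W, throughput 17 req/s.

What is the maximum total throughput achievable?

This is an integer program with binary decision variables.
Allowing fractional choices, the relaxed optimum would be about 46.6, but servers are indivisible.
node-K + node-A + node-G: power draw 9 + 5 + 7 = 21 ≤ 23, throughput 16 + 12 + 14 = 42.
node-A + node-G + node-E: power draw 5 + 7 + 9 = 21 ≤ 23, throughput 12 + 14 + 17 = 43.
node-K + node-A + node-E: power draw 9 + 5 + 9 = 23 ≤ 23, throughput 16 + 12 + 17 = 45.
Best is node-K, node-A, and node-E with total throughput 45.

45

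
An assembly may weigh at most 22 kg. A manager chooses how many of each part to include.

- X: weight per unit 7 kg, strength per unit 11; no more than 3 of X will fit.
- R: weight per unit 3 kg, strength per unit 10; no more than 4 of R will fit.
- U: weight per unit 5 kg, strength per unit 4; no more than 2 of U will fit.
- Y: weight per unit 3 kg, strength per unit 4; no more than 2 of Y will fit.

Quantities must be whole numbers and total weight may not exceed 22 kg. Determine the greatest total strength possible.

55

This is a bounded integer knapsack.
R has the best ratio (10/3); taking only R gives at most 4×10 = 40 (stopped by the supply cap of 4).
Mixing does better — 1×X, 4×R, and 1×Y: weight 22 ≤ 22, strength 1·11 + 4·10 + 1·4 = 55.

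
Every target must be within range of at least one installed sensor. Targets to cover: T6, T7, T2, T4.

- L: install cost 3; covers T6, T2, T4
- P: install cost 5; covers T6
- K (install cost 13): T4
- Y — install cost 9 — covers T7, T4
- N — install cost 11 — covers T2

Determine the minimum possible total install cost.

Choose L and Y: together they cover T6, T7, T2, T4 — every target.
Total install cost: 3 + 9 = 12.
No cover costs less than 12.

12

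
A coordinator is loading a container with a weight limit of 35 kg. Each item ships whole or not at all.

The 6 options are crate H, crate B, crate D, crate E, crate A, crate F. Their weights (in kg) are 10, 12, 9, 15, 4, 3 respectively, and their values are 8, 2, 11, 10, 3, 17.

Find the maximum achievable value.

41

Take crate D, crate E, crate A, and crate F: weight 9 + 15 + 4 + 3 = 31 ≤ 35, value 11 + 10 + 3 + 17 = 41.
No other feasible combination does better.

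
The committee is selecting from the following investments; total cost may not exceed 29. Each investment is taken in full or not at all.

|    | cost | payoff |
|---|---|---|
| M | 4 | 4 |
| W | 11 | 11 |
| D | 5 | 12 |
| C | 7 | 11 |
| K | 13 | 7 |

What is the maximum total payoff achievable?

Allowing fractional choices, the relaxed optimum would be about 39.1, but investments are indivisible.
M + D + C + K: cost 4 + 5 + 7 + 13 = 29 ≤ 29, payoff 4 + 12 + 11 + 7 = 34.
W + D + C: cost 11 + 5 + 7 = 23 ≤ 29, payoff 11 + 12 + 11 = 34.
M + W + D + C: cost 4 + 11 + 5 + 7 = 27 ≤ 29, payoff 4 + 11 + 12 + 11 = 38.
Best is M, W, D, and C with total payoff 38.

38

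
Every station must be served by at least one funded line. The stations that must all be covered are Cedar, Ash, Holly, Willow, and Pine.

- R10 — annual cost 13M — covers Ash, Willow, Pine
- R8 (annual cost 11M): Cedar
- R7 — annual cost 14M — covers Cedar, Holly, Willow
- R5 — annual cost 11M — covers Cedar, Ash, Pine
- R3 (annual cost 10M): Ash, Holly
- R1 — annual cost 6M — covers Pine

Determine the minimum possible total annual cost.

25

Choose R7 and R5: together they cover Cedar, Ash, Holly, Willow, Pine — every station.
Total annual cost: 14 + 11 = 25.
No cover costs less than 25.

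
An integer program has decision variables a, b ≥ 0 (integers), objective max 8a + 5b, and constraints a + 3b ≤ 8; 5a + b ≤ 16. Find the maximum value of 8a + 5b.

29

Relaxing integrality, the LP optimum is 31.43 at (a,b) = (2.86, 1.71), which is not an integer point.
(a,b)=(3,1): 1·3+3·1=6≤8, 5·3+1·1=16≤16, objective 29.
(a,b)=(2,2): 1·2+3·2=8≤8, 5·2+1·2=12≤16, objective 26.
(a,b)=(3,0): 1·3+3·0=3≤8, 5·3+1·0=15≤16, objective 24.
No feasible integer point exceeds 29.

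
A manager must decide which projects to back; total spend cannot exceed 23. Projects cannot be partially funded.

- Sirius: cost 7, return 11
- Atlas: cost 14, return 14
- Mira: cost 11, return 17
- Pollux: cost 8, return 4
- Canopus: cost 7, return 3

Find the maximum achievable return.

Allowing fractional choices, the relaxed optimum would be about 33.0, but projects are indivisible.
Sirius + Mira: cost 7 + 11 = 18 ≤ 23, return 11 + 17 = 28.
Mira + Pollux: cost 11 + 8 = 19 ≤ 23, return 17 + 4 = 21.
Sirius + Atlas: cost 7 + 14 = 21 ≤ 23, return 11 + 14 = 25.
Best is Sirius and Mira with total return 28.

28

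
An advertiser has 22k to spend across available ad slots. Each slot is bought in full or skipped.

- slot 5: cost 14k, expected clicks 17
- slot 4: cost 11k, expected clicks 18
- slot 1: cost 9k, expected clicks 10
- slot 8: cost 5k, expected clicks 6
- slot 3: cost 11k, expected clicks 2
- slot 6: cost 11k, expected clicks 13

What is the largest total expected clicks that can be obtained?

31

Take slot 4 and slot 6: cost 11 + 11 = 22 ≤ 22, expected clicks 18 + 13 = 31.
No other feasible combination does better.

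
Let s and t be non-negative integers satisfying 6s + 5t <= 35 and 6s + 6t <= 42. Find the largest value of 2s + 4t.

(s,t)=(0,7): 6·0+5·7=35≤35, 6·0+6·7=42≤42, objective 28.
(s,t)=(0,6): 6·0+5·6=30≤35, 6·0+6·6=36≤42, objective 24.
The best lattice point is (0,7), giving 28.

28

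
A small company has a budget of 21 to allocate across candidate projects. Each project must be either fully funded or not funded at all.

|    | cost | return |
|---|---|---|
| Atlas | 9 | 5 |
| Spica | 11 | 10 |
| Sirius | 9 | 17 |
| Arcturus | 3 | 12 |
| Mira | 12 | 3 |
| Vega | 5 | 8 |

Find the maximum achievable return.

This is a 0-1 knapsack instance.
Allowing fractional choices, the relaxed optimum would be about 40.6, but projects are indivisible.
Sirius + Arcturus + Vega: cost 9 + 3 + 5 = 17 ≤ 21, return 17 + 12 + 8 = 37.
Spica + Arcturus + Vega: cost 11 + 3 + 5 = 19 ≤ 21, return 10 + 12 + 8 = 30.
Atlas + Sirius + Arcturus: cost 9 + 9 + 3 = 21 ≤ 21, return 5 + 17 + 12 = 34.
Best is Sirius, Arcturus, and Vega with total return 37.

37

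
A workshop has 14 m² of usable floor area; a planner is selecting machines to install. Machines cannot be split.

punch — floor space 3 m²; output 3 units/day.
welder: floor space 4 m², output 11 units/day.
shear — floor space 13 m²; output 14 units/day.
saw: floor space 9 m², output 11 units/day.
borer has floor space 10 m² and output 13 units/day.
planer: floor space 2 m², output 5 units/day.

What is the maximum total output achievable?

Allowing fractional choices, the relaxed optimum would be about 26.4, but machines are indivisible.
welder + saw: floor space 4 + 9 = 13 ≤ 14, output 11 + 11 = 22.
welder + borer: floor space 4 + 10 = 14 ≤ 14, output 11 + 13 = 24.
Best is welder and borer with total output 24.

24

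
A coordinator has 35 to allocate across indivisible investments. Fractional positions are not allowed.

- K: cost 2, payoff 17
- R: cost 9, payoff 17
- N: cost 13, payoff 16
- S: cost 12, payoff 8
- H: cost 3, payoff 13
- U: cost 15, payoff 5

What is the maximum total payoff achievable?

63

Take K, R, N, and H: cost 2 + 9 + 13 + 3 = 27 ≤ 35, payoff 17 + 17 + 16 + 13 = 63.
No other feasible combination does better.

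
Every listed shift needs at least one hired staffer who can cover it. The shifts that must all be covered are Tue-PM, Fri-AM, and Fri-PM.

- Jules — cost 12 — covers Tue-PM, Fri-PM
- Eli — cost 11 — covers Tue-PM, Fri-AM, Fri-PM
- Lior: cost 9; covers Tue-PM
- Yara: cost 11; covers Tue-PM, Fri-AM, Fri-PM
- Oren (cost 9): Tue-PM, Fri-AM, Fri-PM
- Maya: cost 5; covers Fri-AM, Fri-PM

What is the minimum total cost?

Oren alone covers Tue-PM, Fri-AM, Fri-PM — every shift.
Total cost: 9.

9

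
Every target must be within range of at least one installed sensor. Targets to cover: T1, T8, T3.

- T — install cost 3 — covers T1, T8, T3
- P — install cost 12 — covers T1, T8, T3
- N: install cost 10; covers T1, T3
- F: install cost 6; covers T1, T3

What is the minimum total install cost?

3

T alone covers T1, T8, T3 — every target.
Total install cost: 3.
No cover costs less than 3.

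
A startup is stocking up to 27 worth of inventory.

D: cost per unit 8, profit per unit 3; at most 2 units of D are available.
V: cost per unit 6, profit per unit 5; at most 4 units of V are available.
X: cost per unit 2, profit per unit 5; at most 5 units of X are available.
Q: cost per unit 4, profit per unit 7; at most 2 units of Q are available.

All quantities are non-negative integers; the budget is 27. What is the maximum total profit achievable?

X has the best ratio (5/2); taking only X gives at most 5×5 = 25 (stopped by the supply cap of 5).
Mixing does better — 1×V, 5×X, and 2×Q: cost 24 ≤ 27, profit 1·5 + 5·5 + 2·7 = 44.

44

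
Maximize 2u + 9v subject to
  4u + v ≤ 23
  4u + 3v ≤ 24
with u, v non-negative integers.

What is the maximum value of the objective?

72

(u,v)=(0,8) is feasible, giving 72.
(u,v)=(0,7) is feasible, giving 63.
No feasible integer point exceeds 72.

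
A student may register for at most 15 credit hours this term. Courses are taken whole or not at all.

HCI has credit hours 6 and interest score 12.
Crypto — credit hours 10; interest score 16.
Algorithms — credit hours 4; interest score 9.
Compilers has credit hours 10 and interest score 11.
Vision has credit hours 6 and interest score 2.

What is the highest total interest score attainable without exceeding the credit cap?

Algorithms + Compilers: credit hours 4 + 10 = 14 ≤ 15, interest score 9 + 11 = 20.
Crypto + Algorithms: credit hours 10 + 4 = 14 ≤ 15, interest score 16 + 9 = 25.
HCI + Algorithms: credit hours 6 + 4 = 10 ≤ 15, interest score 12 + 9 = 21.
Best is Crypto and Algorithms with total interest score 25.

25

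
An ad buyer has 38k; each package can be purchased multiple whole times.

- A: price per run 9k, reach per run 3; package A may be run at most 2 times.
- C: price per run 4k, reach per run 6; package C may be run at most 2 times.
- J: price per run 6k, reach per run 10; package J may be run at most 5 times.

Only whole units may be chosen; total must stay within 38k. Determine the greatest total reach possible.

2×C and 5×J: price 38 ≤ 38, reach 2·6 + 5·10 = 62.
1×C and 5×J: price 34 ≤ 38, reach 1·6 + 5·10 = 56.
Best is 62.

62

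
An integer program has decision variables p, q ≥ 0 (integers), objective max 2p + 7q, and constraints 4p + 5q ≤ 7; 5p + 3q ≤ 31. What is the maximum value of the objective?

7

The continuous relaxation peaks at (0, 1.4) with value 9.80; rounding to a feasible lattice point costs some objective.
(p,q)=(0,1): 4·0+5·1=5≤7, 5·0+3·1=3≤31, objective 7.
(p,q)=(1,0): 4·1+5·0=4≤7, 5·1+3·0=5≤31, objective 2.
(p,q)=(0,0): 4·0+5·0=0≤7, 5·0+3·0=0≤31, objective 0.
No feasible integer point exceeds 7.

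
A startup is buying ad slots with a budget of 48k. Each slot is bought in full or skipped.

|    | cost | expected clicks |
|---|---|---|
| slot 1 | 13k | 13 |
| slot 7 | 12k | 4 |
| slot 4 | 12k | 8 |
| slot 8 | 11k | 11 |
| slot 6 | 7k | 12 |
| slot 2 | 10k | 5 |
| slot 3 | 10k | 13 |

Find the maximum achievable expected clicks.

49

Allowing fractional choices, the relaxed optimum would be about 53.7, but ad slots are indivisible.
slot 1 + slot 4 + slot 6 + slot 3: cost 13 + 12 + 7 + 10 = 42 ≤ 48, expected clicks 13 + 8 + 12 + 13 = 46.
slot 1 + slot 8 + slot 6 + slot 3: cost 13 + 11 + 7 + 10 = 41 ≤ 48, expected clicks 13 + 11 + 12 + 13 = 49.
slot 1 + slot 4 + slot 8 + slot 3: cost 13 + 12 + 11 + 10 = 46 ≤ 48, expected clicks 13 + 8 + 11 + 13 = 45.
Best is slot 1, slot 8, slot 6, and slot 3 with total expected clicks 49.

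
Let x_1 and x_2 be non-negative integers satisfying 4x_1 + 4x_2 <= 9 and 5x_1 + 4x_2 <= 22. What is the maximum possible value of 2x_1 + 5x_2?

(x_1,x_2)=(0,2) is feasible, giving 10.
(x_1,x_2)=(1,1) is feasible, giving 7.
No feasible integer point exceeds 10.

10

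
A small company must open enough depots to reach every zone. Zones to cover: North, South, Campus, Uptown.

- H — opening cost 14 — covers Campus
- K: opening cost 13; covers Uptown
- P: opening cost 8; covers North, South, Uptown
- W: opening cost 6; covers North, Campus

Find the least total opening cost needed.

Choose P and W: together they cover North, South, Campus, Uptown — every zone.
Total opening cost: 8 + 6 = 14.
No cover costs less than 14.

14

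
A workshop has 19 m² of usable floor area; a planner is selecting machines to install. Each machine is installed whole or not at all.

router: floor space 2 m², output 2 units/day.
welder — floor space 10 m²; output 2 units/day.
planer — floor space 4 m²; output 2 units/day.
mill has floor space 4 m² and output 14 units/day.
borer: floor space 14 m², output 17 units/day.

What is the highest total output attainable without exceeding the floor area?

mill + borer: floor space 4 + 14 = 18 ≤ 19, output 14 + 17 = 31.
router + borer: floor space 2 + 14 = 16 ≤ 19, output 2 + 17 = 19.
Best is mill and borer with total output 31.

31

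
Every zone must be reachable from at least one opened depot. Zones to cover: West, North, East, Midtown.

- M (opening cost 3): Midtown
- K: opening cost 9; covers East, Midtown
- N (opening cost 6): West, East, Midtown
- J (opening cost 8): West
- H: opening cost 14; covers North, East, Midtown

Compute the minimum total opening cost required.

20

Choose N and H: together they cover West, North, East, Midtown — every zone.
Total opening cost: 6 + 14 = 20.
No cover costs less than 20.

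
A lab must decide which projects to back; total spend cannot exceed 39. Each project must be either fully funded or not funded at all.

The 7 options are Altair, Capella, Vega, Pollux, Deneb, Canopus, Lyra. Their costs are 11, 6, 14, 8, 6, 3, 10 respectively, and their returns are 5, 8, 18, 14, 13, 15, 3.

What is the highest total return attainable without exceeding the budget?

Vega + Pollux + Deneb + Canopus: cost 14 + 8 + 6 + 3 = 31 ≤ 39, return 18 + 14 + 13 + 15 = 60.
Capella + Vega + Pollux + Deneb + Canopus: cost 6 + 14 + 8 + 6 + 3 = 37 ≤ 39, return 8 + 18 + 14 + 13 + 15 = 68.
Capella + Vega + Deneb + Canopus + Lyra: cost 6 + 14 + 6 + 3 + 10 = 39 ≤ 39, return 8 + 18 + 13 + 15 + 3 = 57.
Best is Capella, Vega, Pollux, Deneb, and Canopus with total return 68.

68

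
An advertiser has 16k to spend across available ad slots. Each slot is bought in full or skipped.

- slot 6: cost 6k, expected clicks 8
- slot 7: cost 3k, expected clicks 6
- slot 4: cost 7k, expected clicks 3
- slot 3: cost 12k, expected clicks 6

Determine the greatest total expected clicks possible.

17

Allowing fractional choices, the relaxed optimum would be about 17.5, but ad slots are indivisible.
slot 6 + slot 7: cost 6 + 3 = 9 ≤ 16, expected clicks 8 + 6 = 14.
slot 7 + slot 3: cost 3 + 12 = 15 ≤ 16, expected clicks 6 + 6 = 12.
slot 6 + slot 7 + slot 4: cost 6 + 3 + 7 = 16 ≤ 16, expected clicks 8 + 6 + 3 = 17.
Best is slot 6, slot 7, and slot 4 with total expected clicks 17.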